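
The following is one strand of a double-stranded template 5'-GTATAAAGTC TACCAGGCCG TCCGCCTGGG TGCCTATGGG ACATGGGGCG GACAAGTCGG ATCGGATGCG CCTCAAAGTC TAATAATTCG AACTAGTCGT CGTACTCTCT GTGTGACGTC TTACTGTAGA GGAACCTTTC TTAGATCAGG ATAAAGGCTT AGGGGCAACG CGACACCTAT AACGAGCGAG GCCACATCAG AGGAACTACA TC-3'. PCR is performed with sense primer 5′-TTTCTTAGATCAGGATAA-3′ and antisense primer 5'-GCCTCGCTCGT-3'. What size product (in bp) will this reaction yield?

56 bp

Forward primer TTTCTTAGATCAGGATAA is found on the top strand at positions 137–154.
Reverse complement of the reverse primer: ACGAGCGAGGC. This occurs on the top strand at positions 182–192.
Amplicon spans positions 137–192: 56 bp.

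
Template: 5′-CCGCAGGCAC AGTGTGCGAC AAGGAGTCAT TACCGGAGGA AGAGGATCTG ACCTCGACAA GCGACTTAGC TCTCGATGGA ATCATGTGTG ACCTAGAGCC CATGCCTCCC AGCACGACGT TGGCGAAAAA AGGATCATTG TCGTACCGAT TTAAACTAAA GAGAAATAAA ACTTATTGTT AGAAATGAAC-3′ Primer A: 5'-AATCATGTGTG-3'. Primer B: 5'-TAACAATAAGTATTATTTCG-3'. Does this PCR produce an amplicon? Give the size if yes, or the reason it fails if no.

No product — primer B has no binding site in the template.

Primer B (TAACAATAAGTATTATTTCG) does not match the top strand, and its reverse complement CGAAATAATACTTATTGTTA does not match either.
With no annealing site for primer B, no amplification occurs.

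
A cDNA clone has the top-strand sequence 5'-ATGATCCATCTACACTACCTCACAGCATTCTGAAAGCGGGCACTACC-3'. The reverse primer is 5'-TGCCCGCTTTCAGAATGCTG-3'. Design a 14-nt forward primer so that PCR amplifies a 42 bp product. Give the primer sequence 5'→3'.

The reverse primer's reverse complement CAGCATTCTGAAAGCGGGCA matches the template at positions 23–42, so the product ends at position 42.
A 42 bp product then starts at position 42 − 42 + 1 = 1.
The forward primer is identical to the top strand there: ATGATCCATCTACA.

5'-ATGATCCATCTACA-3'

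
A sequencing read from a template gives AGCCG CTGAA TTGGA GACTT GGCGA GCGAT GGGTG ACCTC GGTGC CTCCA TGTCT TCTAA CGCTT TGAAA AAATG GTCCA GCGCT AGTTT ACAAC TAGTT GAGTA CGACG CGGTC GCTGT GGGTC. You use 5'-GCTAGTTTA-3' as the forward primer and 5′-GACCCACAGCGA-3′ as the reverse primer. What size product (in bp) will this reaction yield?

The forward primer matches the template at positions 83–91.
Taking the reverse complement of GACCCACAGCGA gives TCGCTGTGGGTC, found at positions 114–125 on the template; the primer anneals here to the top strand with its 3' end pointing upstream.
The product runs from position 83 to position 125, so its length is 125 − 83 + 1 = 43 bp.

43 bp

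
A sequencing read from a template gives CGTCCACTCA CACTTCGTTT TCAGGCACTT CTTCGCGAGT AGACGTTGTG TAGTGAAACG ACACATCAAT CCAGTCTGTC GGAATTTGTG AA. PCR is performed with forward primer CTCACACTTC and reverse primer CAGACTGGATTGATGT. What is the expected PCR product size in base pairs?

Forward primer CTCACACTTC is found on the top strand at positions 7–16.
Taking the reverse complement of CAGACTGGATTGATGT gives ACATCAATCCAGTCTG, found at positions 63–78 on the template; the primer anneals here to the top strand with its 3' end pointing upstream.
The product runs from position 7 to position 78, so its length is 78 − 7 + 1 = 72 bp.

72 bp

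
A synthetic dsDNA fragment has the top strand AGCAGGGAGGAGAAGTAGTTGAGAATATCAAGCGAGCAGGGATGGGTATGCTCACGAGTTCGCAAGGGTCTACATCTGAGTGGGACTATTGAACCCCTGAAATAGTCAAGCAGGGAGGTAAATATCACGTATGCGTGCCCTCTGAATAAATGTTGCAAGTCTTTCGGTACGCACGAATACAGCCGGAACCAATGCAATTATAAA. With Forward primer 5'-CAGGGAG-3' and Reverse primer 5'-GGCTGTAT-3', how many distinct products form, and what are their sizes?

The forward primer CAGGGAG matches the top strand at positions 3–9, 111–117.
The reverse primer's reverse complement is ATACAGCC, matching at positions 177–184.
Each forward site pairs with the reverse site to give a product ending at position 184: sizes 182, 74 bp.

Two products: 182 bp, 74 bp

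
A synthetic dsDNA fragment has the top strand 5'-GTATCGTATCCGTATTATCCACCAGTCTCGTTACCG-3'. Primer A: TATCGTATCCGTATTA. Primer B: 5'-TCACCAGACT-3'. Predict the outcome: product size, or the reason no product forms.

Primer B (TCACCAGACT) does not match the top strand, and its reverse complement AGTCTGGTGA does not match either.
With no annealing site for primer B, no amplification occurs.

No product — primer B has no binding site in the template.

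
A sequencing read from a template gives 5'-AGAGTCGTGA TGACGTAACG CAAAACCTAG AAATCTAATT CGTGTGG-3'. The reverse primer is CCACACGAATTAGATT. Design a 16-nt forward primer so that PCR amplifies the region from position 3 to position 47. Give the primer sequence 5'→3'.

5'-AGTCGTGATGACGTAA-3'

The reverse primer's reverse complement AATCTAATTCGTGTGG matches the template at positions 32–47; the product starts at position 3.
The forward primer is identical to the top strand over positions 3–18: AGTCGTGATGACGTAA.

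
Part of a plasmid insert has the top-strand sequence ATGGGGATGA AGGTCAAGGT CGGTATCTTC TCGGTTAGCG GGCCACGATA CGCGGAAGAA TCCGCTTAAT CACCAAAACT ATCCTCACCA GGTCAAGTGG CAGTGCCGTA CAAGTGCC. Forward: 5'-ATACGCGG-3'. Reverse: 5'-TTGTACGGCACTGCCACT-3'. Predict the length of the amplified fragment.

66 bp

Forward primer ATACGCGG is found on the top strand at positions 48–55.
Reverse complement of the reverse primer: AGTGGCAGTGCCGTACAA. This occurs on the top strand at positions 96–113.
Amplicon spans positions 48–113: 66 bp.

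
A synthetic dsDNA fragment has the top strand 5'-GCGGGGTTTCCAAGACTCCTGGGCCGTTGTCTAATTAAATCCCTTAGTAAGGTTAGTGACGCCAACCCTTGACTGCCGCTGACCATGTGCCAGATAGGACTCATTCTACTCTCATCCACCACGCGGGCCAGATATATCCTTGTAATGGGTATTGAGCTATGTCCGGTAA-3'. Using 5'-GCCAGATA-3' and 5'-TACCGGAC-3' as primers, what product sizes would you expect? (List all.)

The forward primer GCCAGATA matches the top strand at positions 89–96, 127–134.
The reverse primer's reverse complement is GTCCGGTA, matching at positions 161–168.
Each forward site pairs with the reverse site to give a product ending at position 168: sizes 80, 42 bp.

80 bp, 42 bp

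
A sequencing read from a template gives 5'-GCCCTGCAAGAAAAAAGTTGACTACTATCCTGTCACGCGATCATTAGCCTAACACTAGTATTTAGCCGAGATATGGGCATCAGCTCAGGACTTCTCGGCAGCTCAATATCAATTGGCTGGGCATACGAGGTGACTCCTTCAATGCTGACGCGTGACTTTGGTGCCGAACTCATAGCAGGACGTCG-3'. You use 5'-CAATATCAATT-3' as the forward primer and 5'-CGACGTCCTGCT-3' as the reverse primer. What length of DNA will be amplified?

82 bp

Scanning the template, CAATATCAATT occurs at positions 104–114; this primer anneals to the bottom strand there with its 3' end pointing downstream.
Taking the reverse complement of CGACGTCCTGCT gives AGCAGGACGTCG, found at positions 174–185 on the template; the primer anneals here to the top strand with its 3' end pointing upstream.
Amplicon spans positions 104–185: 82 bp.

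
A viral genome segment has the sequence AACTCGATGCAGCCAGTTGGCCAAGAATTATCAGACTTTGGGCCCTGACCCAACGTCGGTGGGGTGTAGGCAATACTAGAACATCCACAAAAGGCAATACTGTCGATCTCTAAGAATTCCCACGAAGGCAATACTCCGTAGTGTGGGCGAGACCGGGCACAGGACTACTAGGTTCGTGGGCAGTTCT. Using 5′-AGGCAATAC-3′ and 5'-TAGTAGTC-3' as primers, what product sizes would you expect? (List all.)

The forward primer AGGCAATAC matches the top strand at positions 68–76, 92–100, 126–134.
The reverse primer's reverse complement is GACTACTA, matching at positions 163–170.
Each forward site pairs with the reverse site to give a product ending at position 170: sizes 103, 79, 45 bp.

103 bp, 79 bp, 45 bp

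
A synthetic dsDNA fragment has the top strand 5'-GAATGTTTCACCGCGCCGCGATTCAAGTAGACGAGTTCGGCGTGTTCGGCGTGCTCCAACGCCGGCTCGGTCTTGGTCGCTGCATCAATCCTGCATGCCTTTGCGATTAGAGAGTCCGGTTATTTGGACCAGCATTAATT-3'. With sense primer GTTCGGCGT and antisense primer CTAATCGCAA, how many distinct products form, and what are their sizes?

The forward primer GTTCGGCGT matches the top strand at positions 35–43, 44–52.
The reverse primer's reverse complement is TTGCGATTAG, matching at positions 101–110.
Each forward site pairs with the reverse site to give a product ending at position 110: sizes 76, 67 bp.

Two products: 76 bp, 67 bp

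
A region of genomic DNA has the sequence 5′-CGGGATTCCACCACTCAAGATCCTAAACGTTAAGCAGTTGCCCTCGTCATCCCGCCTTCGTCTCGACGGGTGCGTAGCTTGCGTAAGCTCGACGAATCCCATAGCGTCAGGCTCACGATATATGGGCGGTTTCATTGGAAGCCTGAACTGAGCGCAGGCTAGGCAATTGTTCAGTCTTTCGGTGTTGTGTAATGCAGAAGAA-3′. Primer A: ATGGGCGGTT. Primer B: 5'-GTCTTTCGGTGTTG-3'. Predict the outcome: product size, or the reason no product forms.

Primer A (ATGGGCGGTT) matches the top strand at positions 122–131 (3' end points downstream).
Primer B (GTCTTTCGGTGTTG) also matches the top strand directly, at positions 174–187 — its reverse complement CAACACCGAAAGAC is not present.
Both primers anneal to the bottom strand with 3' ends pointing the same way, so neither can prime synthesis back toward the other.

No product — both primers anneal to the same strand and extend in the same direction.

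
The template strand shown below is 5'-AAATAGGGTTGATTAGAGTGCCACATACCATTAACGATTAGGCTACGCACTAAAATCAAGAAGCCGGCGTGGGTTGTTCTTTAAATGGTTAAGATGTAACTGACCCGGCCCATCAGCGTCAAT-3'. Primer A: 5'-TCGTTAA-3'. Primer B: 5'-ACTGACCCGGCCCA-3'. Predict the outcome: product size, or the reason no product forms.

Primer A (TCGTTAA) has reverse complement TTAACGA, which matches the top strand at positions 31–37; primer A anneals to the top strand there with its 3' end pointing upstream toward position 31.
Primer B (ACTGACCCGGCCCA) matches the top strand directly at positions 99–112; it anneals to the bottom strand with its 3' end pointing downstream toward position 112.
The 3' ends diverge (primer A extends toward position 1, primer B toward position 123), so the primers never converge on a shared product.

No product — the primers' 3' ends point away from each other.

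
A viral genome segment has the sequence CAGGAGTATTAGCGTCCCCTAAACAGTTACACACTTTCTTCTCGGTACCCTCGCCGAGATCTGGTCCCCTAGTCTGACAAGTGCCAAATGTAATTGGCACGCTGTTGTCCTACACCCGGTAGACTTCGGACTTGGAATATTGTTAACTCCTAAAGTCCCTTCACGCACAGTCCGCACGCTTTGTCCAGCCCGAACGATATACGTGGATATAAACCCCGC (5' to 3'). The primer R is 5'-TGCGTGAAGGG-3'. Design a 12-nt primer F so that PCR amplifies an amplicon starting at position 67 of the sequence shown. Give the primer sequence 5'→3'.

5'-CCCTAGTCTGAC-3'

The reverse primer's reverse complement CCCTTCACGCA matches the template at positions 157–167; the product starts at position 67.
The forward primer is identical to the top strand over positions 67–78: CCCTAGTCTGAC.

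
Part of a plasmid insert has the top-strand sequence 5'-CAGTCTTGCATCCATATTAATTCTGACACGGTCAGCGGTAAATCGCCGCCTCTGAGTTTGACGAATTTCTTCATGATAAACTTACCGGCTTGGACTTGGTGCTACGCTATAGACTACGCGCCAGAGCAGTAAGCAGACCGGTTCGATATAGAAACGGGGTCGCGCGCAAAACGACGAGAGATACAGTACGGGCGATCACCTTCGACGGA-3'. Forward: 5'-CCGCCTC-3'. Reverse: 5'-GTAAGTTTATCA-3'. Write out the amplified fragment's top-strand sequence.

5'-CCGCCTCTGAGTTTGACGAATTTCTTCATGATAAACTTAC-3'

Forward primer CCGCCTC is found on the top strand at positions 46–52.
Reverse complement of the reverse primer: TGATAAACTTAC. This occurs on the top strand at positions 74–85.
The product is the template from position 46 through 85 (40 bp).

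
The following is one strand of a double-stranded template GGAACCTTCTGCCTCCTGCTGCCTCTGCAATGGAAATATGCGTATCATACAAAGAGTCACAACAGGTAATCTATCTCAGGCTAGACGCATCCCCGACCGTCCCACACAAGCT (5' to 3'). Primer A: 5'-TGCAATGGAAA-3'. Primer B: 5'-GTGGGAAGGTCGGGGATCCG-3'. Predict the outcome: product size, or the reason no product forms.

No product — primer B has no binding site in the template.

Primer B (GTGGGAAGGTCGGGGATCCG) does not match the top strand, and its reverse complement CGGATCCCCGACCTTCCCAC does not match either.
With no annealing site for primer B, no amplification occurs.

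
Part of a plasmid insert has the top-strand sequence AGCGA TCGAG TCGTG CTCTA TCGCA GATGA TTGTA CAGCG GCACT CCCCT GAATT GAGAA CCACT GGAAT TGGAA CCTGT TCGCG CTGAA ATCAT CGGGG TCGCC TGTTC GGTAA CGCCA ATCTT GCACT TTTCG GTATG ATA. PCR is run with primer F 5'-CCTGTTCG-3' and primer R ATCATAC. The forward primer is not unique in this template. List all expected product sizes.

The forward primer CCTGTTCG matches the top strand at positions 76–83, 104–111.
The reverse primer's reverse complement is GTATGAT, matching at positions 136–142.
Each forward site pairs with the reverse site to give a product ending at position 142: sizes 67, 39 bp.

67 bp, 39 bp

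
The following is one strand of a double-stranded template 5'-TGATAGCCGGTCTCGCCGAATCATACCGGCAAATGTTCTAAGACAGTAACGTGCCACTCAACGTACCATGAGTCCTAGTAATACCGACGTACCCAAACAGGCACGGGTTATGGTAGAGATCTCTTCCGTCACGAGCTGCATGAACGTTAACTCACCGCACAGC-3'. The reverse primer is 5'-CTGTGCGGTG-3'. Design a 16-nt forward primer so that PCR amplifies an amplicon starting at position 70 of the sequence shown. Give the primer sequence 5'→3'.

The reverse primer's reverse complement CACCGCACAG matches the template at positions 153–162; the product starts at position 70.
The forward primer is identical to the top strand over positions 70–85: GAGTCCTAGTAATACC.

5'-GAGTCCTAGTAATACC-3'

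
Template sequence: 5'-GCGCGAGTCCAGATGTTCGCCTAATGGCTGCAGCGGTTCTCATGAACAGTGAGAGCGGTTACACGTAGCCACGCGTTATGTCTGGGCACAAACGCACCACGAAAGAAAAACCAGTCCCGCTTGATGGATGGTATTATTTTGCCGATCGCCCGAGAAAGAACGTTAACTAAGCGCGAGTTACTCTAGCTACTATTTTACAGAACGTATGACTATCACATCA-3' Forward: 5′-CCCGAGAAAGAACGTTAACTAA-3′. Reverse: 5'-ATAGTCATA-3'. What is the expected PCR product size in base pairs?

65 bp

Scanning the template, CCCGAGAAAGAACGTTAACTAA occurs at positions 149–170; this primer anneals to the bottom strand there with its 3' end pointing downstream.
Taking the reverse complement of ATAGTCATA gives TATGACTAT, found at positions 205–213 on the template; the primer anneals here to the top strand with its 3' end pointing upstream.
The product runs from position 149 to position 213, so its length is 213 − 149 + 1 = 65 bp.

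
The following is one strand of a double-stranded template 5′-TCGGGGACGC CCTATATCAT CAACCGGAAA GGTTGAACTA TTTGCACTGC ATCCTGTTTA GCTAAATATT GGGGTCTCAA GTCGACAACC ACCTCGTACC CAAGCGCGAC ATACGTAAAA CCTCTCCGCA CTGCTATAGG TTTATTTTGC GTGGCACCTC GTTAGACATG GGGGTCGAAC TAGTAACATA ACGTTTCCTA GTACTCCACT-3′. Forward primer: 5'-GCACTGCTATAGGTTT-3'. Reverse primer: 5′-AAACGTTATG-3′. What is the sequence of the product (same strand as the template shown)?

Scanning the template, GCACTGCTATAGGTTT occurs at positions 128–143; this primer anneals to the bottom strand there with its 3' end pointing downstream.
Taking the reverse complement of AAACGTTATG gives CATAACGTTT, found at positions 187–196 on the template; the primer anneals here to the top strand with its 3' end pointing upstream.
The product is the template from position 128 through 196 (69 bp).

5'-GCACTGCTATAGGTTTATTTTGCGTGGCACCTCGTTAGACATGGGGGTCGAACTAGTAACATAACGTTT-3'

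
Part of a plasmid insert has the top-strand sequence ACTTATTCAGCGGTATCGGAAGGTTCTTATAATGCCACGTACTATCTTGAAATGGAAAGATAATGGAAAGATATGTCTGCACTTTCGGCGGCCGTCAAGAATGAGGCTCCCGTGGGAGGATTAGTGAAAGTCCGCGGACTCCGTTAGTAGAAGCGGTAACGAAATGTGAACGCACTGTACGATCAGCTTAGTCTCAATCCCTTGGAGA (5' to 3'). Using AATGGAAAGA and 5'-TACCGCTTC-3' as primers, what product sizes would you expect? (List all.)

108 bp, 97 bp

The forward primer AATGGAAAGA matches the top strand at positions 51–60, 62–71.
The reverse primer's reverse complement is GAAGCGGTA, matching at positions 150–158.
Each forward site pairs with the reverse site to give a product ending at position 158: sizes 108, 97 bp.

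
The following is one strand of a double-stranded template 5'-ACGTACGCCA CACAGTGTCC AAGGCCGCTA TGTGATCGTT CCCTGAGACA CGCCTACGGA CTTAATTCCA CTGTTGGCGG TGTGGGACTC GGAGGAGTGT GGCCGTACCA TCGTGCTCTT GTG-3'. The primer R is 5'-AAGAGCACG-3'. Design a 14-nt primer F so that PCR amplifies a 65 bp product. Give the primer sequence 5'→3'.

5'-ACGGACTTAATTCC-3'

The reverse primer's reverse complement CGTGCTCTT matches the template at positions 112–120, so the product ends at position 120.
A 65 bp product then starts at position 120 − 65 + 1 = 56.
The forward primer is identical to the top strand there: ACGGACTTAATTCC.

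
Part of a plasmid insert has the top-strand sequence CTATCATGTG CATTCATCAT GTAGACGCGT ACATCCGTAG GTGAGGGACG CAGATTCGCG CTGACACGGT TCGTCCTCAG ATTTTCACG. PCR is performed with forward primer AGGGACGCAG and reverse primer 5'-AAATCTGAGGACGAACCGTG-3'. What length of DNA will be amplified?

Forward primer AGGGACGCAG is found on the top strand at positions 44–53.
The reverse primer's reverse complement is CACGGTTCGTCCTCAGATTT, which matches the template at positions 65–84.
Amplicon spans positions 44–84: 41 bp.

41 bp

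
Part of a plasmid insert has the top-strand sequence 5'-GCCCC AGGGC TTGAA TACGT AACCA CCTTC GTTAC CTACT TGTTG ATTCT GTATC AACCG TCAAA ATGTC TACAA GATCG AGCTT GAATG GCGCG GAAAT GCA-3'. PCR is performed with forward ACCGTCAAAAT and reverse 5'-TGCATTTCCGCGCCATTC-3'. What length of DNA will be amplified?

47 bp

Scanning the template, ACCGTCAAAAT occurs at positions 57–67; this primer anneals to the bottom strand there with its 3' end pointing downstream.
Taking the reverse complement of TGCATTTCCGCGCCATTC gives GAATGGCGCGGAAATGCA, found at positions 86–103 on the template; the primer anneals here to the top strand with its 3' end pointing upstream.
Product length = (reverse-primer end) − (forward-primer start) + 1 = 103 − 57 + 1 = 47 bp.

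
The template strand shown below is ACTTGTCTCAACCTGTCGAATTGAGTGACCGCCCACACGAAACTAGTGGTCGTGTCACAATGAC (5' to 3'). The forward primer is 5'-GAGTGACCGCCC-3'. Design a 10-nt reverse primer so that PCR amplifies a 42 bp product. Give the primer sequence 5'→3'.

The forward primer binds at positions 23–34, so a 42 bp product ends at position 23 + 42 − 1 = 64.
The reverse primer anneals to the top strand over positions 55–64, i.e. to TCACAATGAC.
Its sequence written 5'→3' is the reverse complement: GTCATTGTGA.

5'-GTCATTGTGA-3'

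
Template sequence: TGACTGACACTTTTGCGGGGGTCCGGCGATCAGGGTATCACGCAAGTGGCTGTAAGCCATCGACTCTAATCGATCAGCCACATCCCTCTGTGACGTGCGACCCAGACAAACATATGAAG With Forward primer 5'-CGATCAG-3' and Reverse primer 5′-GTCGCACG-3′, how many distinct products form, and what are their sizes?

Two products: 75 bp, 31 bp

The forward primer CGATCAG matches the top strand at positions 27–33, 71–77.
The reverse primer's reverse complement is CGTGCGAC, matching at positions 94–101.
Each forward site pairs with the reverse site to give a product ending at position 101: sizes 75, 31 bp.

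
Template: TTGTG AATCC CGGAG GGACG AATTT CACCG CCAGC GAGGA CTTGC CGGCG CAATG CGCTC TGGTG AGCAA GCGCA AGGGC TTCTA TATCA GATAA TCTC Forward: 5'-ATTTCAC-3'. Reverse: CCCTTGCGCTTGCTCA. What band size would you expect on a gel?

Scanning the template, ATTTCAC occurs at positions 22–28; this primer anneals to the bottom strand there with its 3' end pointing downstream.
Taking the reverse complement of CCCTTGCGCTTGCTCA gives TGAGCAAGCGCAAGGG, found at positions 64–79 on the template; the primer anneals here to the top strand with its 3' end pointing upstream.
Product length = (reverse-primer end) − (forward-primer start) + 1 = 79 − 22 + 1 = 58 bp.

58 bp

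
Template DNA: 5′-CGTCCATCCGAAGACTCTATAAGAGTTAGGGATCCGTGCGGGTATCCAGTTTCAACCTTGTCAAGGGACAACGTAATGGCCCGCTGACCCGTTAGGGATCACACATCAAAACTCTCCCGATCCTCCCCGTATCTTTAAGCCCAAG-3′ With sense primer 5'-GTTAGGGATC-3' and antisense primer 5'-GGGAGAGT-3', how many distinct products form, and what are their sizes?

The forward primer GTTAGGGATC matches the top strand at positions 25–34, 91–100.
The reverse primer's reverse complement is ACTCTCCC, matching at positions 111–118.
Each forward site pairs with the reverse site to give a product ending at position 118: sizes 94, 28 bp.

Two products: 94 bp, 28 bp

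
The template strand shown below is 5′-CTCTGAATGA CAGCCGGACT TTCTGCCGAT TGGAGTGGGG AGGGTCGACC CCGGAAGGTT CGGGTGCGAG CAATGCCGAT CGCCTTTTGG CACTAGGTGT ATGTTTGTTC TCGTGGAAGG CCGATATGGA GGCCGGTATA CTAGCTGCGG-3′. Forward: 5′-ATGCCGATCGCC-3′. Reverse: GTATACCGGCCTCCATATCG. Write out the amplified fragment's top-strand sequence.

5'-ATGCCGATCGCCTTTTGGCACTAGGTGTATGTTTGTTCTCGTGGAAGGCCGATATGGAGGCCGGTATAC-3'

Scanning the template, ATGCCGATCGCC occurs at positions 73–84; this primer anneals to the bottom strand there with its 3' end pointing downstream.
Taking the reverse complement of GTATACCGGCCTCCATATCG gives CGATATGGAGGCCGGTATAC, found at positions 122–141 on the template; the primer anneals here to the top strand with its 3' end pointing upstream.
The product is the template from position 73 through 141 (69 bp).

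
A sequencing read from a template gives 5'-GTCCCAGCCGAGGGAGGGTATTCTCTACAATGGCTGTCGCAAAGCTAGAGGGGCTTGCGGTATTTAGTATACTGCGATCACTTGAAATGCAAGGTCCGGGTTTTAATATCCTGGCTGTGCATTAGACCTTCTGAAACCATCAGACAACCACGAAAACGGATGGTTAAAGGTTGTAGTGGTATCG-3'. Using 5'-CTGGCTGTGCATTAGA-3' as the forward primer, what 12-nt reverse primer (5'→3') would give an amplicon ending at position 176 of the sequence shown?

5'-CTACAACCTTTA-3'

The forward primer binds at positions 111–126; the product's 3' end on the top strand is position 176.
The reverse primer anneals to the top strand over positions 165–176, i.e. to TAAAGGTTGTAG.
Its sequence written 5'→3' is the reverse complement: CTACAACCTTTA.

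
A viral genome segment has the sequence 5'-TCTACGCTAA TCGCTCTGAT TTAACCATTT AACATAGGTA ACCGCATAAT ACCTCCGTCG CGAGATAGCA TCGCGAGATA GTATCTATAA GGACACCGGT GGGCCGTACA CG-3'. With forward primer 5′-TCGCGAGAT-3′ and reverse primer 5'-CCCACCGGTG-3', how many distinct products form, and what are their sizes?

Two products: 46 bp, 33 bp

The forward primer TCGCGAGAT matches the top strand at positions 58–66, 71–79.
The reverse primer's reverse complement is CACCGGTGGG, matching at positions 94–103.
Each forward site pairs with the reverse site to give a product ending at position 103: sizes 46, 33 bp.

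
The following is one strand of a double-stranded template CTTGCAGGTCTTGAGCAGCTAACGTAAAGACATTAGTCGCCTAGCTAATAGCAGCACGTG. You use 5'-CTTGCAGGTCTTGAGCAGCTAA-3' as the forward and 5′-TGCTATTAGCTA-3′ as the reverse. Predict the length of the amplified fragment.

Scanning the template, CTTGCAGGTCTTGAGCAGCTAA occurs at positions 1–22; this primer anneals to the bottom strand there with its 3' end pointing downstream.
Reverse complement of the reverse primer: TAGCTAATAGCA. This occurs on the top strand at positions 42–53.
The product runs from position 1 to position 53, so its length is 53 − 1 + 1 = 53 bp.

53 bp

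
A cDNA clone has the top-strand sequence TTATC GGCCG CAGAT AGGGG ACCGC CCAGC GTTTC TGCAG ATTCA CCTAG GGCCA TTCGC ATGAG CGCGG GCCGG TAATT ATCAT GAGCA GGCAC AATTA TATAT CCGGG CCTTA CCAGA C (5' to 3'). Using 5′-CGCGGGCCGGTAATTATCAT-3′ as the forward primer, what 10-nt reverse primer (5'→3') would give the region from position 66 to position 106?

5'-GATATATAAT-3'

The product's 3' end on the top strand is position 106.
The reverse primer anneals to the top strand over positions 97–106, i.e. to ATTATATATC.
Its sequence written 5'→3' is the reverse complement: GATATATAAT.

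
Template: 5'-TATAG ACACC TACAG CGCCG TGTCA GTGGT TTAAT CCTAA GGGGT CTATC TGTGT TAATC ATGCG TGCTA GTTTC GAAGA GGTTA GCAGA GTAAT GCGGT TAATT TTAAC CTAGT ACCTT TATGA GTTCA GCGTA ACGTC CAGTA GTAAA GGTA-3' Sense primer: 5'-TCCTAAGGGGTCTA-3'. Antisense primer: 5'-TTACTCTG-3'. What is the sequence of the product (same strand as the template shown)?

Scanning the template, TCCTAAGGGGTCTA occurs at positions 35–48; this primer anneals to the bottom strand there with its 3' end pointing downstream.
Taking the reverse complement of TTACTCTG gives CAGAGTAA, found at positions 87–94 on the template; the primer anneals here to the top strand with its 3' end pointing upstream.
The product is the template from position 35 through 94 (60 bp).

5'-TCCTAAGGGGTCTATCTGTGTTAATCATGCGTGCTAGTTTCGAAGAGGTTAGCAGAGTAA-3'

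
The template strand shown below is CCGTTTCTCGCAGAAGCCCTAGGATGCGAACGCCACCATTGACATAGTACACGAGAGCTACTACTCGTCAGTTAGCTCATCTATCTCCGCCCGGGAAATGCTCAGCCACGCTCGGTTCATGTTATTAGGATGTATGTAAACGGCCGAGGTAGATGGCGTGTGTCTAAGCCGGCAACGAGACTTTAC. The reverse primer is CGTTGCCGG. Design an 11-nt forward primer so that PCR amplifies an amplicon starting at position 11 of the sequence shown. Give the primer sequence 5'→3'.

The reverse primer's reverse complement CCGGCAACG matches the template at positions 169–177; the product starts at position 11.
The forward primer is identical to the top strand over positions 11–21: CAGAAGCCCTA.

5'-CAGAAGCCCTA-3'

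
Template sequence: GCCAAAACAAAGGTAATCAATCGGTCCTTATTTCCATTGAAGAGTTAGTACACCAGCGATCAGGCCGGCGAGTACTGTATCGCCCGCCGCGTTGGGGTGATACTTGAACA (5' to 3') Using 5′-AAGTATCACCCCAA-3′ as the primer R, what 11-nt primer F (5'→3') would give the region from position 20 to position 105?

The reverse primer's reverse complement TTGGGGTGATACTT matches the template at positions 92–105; the product starts at position 20.
The forward primer is identical to the top strand over positions 20–30: ATCGGTCCTTA.

5'-ATCGGTCCTTA-3'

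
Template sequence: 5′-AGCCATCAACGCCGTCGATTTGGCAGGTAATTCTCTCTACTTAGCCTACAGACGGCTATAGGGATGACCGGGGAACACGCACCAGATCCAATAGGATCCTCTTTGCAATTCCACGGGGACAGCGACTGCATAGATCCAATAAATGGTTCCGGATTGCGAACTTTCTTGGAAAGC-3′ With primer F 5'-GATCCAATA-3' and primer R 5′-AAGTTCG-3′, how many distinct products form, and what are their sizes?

The forward primer GATCCAATA matches the top strand at positions 85–93, 133–141.
The reverse primer's reverse complement is CGAACTT, matching at positions 157–163.
Each forward site pairs with the reverse site to give a product ending at position 163: sizes 79, 31 bp.

Two products: 79 bp, 31 bp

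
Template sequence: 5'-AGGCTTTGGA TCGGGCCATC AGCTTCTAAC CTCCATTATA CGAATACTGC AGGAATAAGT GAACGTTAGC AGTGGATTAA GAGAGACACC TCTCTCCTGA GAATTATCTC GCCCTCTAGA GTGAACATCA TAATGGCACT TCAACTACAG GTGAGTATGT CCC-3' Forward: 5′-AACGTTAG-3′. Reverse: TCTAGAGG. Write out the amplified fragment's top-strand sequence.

5'-AACGTTAGCAGTGGATTAAGAGAGACACCTCTCTCCTGAGAATTATCTCGCCCTCTAGA-3'

The forward primer matches the template at positions 62–69.
Taking the reverse complement of TCTAGAGG gives CCTCTAGA, found at positions 113–120 on the template; the primer anneals here to the top strand with its 3' end pointing upstream.
The product is the template from position 62 through 120 (59 bp).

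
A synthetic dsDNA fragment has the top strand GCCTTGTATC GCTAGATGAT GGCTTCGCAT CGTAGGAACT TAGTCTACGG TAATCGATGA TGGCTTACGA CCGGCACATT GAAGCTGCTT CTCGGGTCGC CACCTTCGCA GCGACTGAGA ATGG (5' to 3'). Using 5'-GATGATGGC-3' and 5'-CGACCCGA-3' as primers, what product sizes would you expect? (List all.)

The forward primer GATGATGGC matches the top strand at positions 15–23, 56–64.
The reverse primer's reverse complement is TCGGGTCG, matching at positions 92–99.
Each forward site pairs with the reverse site to give a product ending at position 99: sizes 85, 44 bp.

85 bp, 44 bp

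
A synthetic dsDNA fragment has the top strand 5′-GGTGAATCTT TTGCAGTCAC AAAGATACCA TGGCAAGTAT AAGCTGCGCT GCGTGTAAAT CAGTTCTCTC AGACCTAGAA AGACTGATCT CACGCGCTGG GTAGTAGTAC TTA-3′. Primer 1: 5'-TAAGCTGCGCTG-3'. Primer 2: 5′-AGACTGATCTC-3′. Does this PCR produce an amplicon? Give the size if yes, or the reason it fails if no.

No product — both primers anneal to the same strand and extend in the same direction.

Primer 1 (TAAGCTGCGCTG) matches the top strand at positions 40–51 (3' end points downstream).
Primer 2 (AGACTGATCTC) also matches the top strand directly, at positions 81–91 — its reverse complement GAGATCAGTCT is not present.
Both primers anneal to the bottom strand with 3' ends pointing the same way, so neither can prime synthesis back toward the other.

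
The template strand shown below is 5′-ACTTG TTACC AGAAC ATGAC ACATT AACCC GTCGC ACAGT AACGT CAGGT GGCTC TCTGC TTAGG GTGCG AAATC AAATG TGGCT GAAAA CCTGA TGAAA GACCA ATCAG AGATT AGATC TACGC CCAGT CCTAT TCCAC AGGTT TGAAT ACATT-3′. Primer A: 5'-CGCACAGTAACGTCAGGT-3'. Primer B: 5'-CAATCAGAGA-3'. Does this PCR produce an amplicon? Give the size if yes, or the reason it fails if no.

Primer A (CGCACAGTAACGTCAGGT) matches the top strand at positions 33–50 (3' end points downstream).
Primer B (CAATCAGAGA) also matches the top strand directly, at positions 104–113 — its reverse complement TCTCTGATTG is not present.
Both primers anneal to the bottom strand with 3' ends pointing the same way, so neither can prime synthesis back toward the other.

No product — both primers anneal to the same strand and extend in the same direction.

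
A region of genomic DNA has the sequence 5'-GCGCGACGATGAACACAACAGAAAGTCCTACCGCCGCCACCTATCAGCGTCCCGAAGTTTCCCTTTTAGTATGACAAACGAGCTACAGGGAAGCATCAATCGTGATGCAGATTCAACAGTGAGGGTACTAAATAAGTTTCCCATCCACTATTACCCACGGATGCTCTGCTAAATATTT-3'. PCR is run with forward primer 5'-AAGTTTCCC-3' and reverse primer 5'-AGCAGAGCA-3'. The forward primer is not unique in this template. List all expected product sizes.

The forward primer AAGTTTCCC matches the top strand at positions 55–63, 134–142.
The reverse primer's reverse complement is TGCTCTGCT, matching at positions 162–170.
Each forward site pairs with the reverse site to give a product ending at position 170: sizes 116, 37 bp.

116 bp, 37 bp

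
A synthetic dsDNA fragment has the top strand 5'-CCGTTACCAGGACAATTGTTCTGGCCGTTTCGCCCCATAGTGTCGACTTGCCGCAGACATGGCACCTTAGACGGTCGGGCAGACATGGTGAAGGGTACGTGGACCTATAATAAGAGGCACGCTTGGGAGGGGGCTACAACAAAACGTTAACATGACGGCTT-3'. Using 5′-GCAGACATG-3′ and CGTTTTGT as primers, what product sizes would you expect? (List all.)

The forward primer GCAGACATG matches the top strand at positions 53–61, 79–87.
The reverse primer's reverse complement is ACAAAACG, matching at positions 139–146.
Each forward site pairs with the reverse site to give a product ending at position 146: sizes 94, 68 bp.

94 bp, 68 bp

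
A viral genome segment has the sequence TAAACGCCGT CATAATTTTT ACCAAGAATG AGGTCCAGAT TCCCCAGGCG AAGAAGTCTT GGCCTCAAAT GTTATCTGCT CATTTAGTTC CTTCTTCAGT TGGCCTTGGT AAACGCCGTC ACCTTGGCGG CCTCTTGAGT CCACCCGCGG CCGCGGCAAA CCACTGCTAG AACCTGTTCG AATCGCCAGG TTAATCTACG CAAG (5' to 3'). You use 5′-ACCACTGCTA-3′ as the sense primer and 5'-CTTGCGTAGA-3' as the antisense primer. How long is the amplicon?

45 bp

Forward primer ACCACTGCTA is found on the top strand at positions 160–169.
The reverse primer's reverse complement is TCTACGCAAG, which matches the template at positions 195–204.
Product length = (reverse-primer end) − (forward-primer start) + 1 = 204 − 160 + 1 = 45 bp.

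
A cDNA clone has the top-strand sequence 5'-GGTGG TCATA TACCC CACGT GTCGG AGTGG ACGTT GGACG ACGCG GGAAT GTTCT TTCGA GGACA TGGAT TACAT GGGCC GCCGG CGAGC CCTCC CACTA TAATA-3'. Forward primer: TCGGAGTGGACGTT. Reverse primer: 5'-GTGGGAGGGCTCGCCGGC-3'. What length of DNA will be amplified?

77 bp

Forward primer TCGGAGTGGACGTT is found on the top strand at positions 22–35.
Taking the reverse complement of GTGGGAGGGCTCGCCGGC gives GCCGGCGAGCCCTCCCAC, found at positions 81–98 on the template; the primer anneals here to the top strand with its 3' end pointing upstream.
Amplicon spans positions 22–98: 77 bp.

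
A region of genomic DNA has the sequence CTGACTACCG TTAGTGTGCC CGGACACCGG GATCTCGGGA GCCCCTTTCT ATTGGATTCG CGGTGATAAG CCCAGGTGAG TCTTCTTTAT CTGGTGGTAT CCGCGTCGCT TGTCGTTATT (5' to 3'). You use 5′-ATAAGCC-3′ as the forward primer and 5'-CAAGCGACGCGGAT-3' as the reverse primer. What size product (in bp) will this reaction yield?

Forward primer ATAAGCC is found on the top strand at positions 66–72.
Taking the reverse complement of CAAGCGACGCGGAT gives ATCCGCGTCGCTTG, found at positions 99–112 on the template; the primer anneals here to the top strand with its 3' end pointing upstream.
The product runs from position 66 to position 112, so its length is 112 − 66 + 1 = 47 bp.

47 bp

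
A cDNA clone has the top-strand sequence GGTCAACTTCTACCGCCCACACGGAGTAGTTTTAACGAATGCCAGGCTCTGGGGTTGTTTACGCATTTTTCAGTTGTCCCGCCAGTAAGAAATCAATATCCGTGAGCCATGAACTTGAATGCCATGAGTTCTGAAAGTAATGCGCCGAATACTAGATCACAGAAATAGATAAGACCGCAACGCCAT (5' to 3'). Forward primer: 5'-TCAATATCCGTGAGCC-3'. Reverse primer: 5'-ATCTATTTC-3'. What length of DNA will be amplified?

78 bp

The forward primer matches the template at positions 93–108.
Taking the reverse complement of ATCTATTTC gives GAAATAGAT, found at positions 162–170 on the template; the primer anneals here to the top strand with its 3' end pointing upstream.
Product length = (reverse-primer end) − (forward-primer start) + 1 = 170 − 93 + 1 = 78 bp.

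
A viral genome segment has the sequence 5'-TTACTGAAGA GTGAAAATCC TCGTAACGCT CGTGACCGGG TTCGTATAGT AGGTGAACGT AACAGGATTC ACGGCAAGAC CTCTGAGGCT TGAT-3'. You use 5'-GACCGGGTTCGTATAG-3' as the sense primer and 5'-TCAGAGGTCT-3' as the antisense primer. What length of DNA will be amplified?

The forward primer matches the template at positions 34–49.
The reverse primer's reverse complement is AGACCTCTGA, which matches the template at positions 77–86.
Product length = (reverse-primer end) − (forward-primer start) + 1 = 86 − 34 + 1 = 53 bp.

53 bp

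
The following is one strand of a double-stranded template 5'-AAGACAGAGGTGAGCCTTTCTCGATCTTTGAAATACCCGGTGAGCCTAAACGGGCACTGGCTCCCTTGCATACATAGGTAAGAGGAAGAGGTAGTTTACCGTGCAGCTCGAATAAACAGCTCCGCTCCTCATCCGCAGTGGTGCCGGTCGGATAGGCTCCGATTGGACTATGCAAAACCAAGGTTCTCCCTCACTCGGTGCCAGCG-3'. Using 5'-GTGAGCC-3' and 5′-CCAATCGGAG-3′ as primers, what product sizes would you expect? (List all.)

157 bp, 127 bp

The forward primer GTGAGCC matches the top strand at positions 10–16, 40–46.
The reverse primer's reverse complement is CTCCGATTGG, matching at positions 157–166.
Each forward site pairs with the reverse site to give a product ending at position 166: sizes 157, 127 bp.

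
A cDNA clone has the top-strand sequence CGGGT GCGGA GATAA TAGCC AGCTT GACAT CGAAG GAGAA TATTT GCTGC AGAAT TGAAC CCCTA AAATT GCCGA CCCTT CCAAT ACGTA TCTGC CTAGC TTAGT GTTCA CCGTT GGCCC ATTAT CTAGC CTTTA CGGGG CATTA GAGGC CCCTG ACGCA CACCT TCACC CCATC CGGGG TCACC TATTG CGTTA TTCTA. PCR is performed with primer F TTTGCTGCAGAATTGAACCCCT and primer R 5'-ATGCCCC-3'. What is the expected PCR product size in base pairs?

101 bp

Forward primer TTTGCTGCAGAATTGAACCCCT is found on the top strand at positions 43–64.
Taking the reverse complement of ATGCCCC gives GGGGCAT, found at positions 137–143 on the template; the primer anneals here to the top strand with its 3' end pointing upstream.
Amplicon spans positions 43–143: 101 bp.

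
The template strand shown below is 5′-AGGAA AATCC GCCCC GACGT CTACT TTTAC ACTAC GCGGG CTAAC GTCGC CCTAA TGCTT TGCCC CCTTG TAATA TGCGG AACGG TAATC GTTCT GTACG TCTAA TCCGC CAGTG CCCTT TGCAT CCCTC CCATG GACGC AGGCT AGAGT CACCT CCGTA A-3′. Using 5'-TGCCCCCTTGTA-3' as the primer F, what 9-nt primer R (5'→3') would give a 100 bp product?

5'-TACGGAGGT-3'

The forward primer binds at positions 61–72, so a 100 bp product ends at position 61 + 100 − 1 = 160.
The reverse primer anneals to the top strand over positions 152–160, i.e. to ACCTCCGTA.
Its sequence written 5'→3' is the reverse complement: TACGGAGGT.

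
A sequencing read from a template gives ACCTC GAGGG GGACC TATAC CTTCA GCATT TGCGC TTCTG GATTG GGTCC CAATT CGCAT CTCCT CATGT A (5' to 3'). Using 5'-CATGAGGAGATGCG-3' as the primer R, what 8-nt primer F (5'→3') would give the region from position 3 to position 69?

5'-CTCGAGGG-3'

The reverse primer's reverse complement CGCATCTCCTCATG matches the template at positions 56–69; the product starts at position 3.
The forward primer is identical to the top strand over positions 3–10: CTCGAGGG.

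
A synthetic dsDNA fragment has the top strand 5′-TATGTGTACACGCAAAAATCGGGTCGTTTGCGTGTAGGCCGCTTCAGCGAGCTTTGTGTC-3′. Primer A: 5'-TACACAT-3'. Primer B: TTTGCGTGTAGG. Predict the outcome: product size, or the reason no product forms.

Primer A (TACACAT) has reverse complement ATGTGTA, which matches the top strand at positions 2–8; primer A anneals to the top strand there with its 3' end pointing upstream toward position 2.
Primer B (TTTGCGTGTAGG) matches the top strand directly at positions 27–38; it anneals to the bottom strand with its 3' end pointing downstream toward position 38.
The 3' ends diverge (primer A extends toward position 1, primer B toward position 60), so the primers never converge on a shared product.

No product — the primers' 3' ends point away from each other.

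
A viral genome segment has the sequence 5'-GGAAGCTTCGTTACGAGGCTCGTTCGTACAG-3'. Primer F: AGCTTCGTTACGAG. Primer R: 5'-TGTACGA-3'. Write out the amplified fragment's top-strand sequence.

The forward primer matches the template at positions 4–17.
The reverse primer's reverse complement is TCGTACA, which matches the template at positions 24–30.
The product is the template from position 4 through 30 (27 bp).

5'-AGCTTCGTTACGAGGCTCGTTCGTACA-3'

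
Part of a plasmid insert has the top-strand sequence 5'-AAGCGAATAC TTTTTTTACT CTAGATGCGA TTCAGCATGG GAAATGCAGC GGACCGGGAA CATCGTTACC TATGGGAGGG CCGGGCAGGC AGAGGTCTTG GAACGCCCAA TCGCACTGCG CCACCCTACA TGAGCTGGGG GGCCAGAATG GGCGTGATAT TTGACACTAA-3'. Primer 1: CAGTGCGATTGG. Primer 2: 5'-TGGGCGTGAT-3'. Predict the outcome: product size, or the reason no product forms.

No product — the primers' 3' ends point away from each other.

Primer 1 (CAGTGCGATTGG) has reverse complement CCAATCGCACTG, which matches the top strand at positions 107–118; primer 1 anneals to the top strand there with its 3' end pointing upstream toward position 107.
Primer 2 (TGGGCGTGAT) matches the top strand directly at positions 149–158; it anneals to the bottom strand with its 3' end pointing downstream toward position 158.
The 3' ends diverge (primer 1 extends toward position 1, primer 2 toward position 170), so the primers never converge on a shared product.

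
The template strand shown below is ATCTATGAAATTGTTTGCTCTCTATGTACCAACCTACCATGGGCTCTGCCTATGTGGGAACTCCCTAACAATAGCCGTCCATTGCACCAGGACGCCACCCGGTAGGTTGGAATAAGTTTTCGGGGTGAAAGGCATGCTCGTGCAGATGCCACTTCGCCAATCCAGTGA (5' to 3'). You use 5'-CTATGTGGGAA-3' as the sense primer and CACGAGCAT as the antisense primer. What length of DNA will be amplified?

Scanning the template, CTATGTGGGAA occurs at positions 50–60; this primer anneals to the bottom strand there with its 3' end pointing downstream.
Reverse complement of the reverse primer: ATGCTCGTG. This occurs on the top strand at positions 134–142.
The product runs from position 50 to position 142, so its length is 142 − 50 + 1 = 93 bp.

93 bp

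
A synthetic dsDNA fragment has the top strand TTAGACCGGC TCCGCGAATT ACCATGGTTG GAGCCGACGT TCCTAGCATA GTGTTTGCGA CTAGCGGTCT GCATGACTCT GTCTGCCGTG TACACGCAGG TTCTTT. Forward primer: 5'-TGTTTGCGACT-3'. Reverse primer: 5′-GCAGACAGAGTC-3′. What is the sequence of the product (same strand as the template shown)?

The forward primer matches the template at positions 52–62.
Taking the reverse complement of GCAGACAGAGTC gives GACTCTGTCTGC, found at positions 75–86 on the template; the primer anneals here to the top strand with its 3' end pointing upstream.
The product is the template from position 52 through 86 (35 bp).

5'-TGTTTGCGACTAGCGGTCTGCATGACTCTGTCTGC-3'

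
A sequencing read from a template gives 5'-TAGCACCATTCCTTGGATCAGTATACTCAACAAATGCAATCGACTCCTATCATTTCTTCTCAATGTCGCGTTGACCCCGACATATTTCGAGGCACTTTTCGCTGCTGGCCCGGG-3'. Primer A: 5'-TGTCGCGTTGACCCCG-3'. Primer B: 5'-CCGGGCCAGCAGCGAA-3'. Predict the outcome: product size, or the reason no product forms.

Yes — a 50 bp product.

Primer A (TGTCGCGTTGACCCCG) matches the top strand at positions 64–79; it acts as a forward primer.
Primer B's reverse complement is TTCGCTGCTGGCCCGG, matching the top strand at positions 98–113; it acts as a reverse primer.
The 3' ends face each other across positions 64–113, giving a 50 bp product.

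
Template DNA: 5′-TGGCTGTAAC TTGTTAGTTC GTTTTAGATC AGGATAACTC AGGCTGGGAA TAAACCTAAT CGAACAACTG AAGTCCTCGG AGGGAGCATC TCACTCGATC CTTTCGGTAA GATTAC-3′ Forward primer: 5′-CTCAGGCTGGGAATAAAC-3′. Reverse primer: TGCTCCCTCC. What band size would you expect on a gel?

51 bp

Forward primer CTCAGGCTGGGAATAAAC is found on the top strand at positions 38–55.
The reverse primer's reverse complement is GGAGGGAGCA, which matches the template at positions 79–88.
Amplicon spans positions 38–88: 51 bp.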